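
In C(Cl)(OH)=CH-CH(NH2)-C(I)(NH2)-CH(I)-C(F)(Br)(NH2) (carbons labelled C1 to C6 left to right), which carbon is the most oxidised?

Count +1 for every bond to an atom more electronegative than carbon and −1 for every bond to one less electronegative; C–C bonds are 0. Tallying each carbon:
C1: 2C, 1O, 1Cl → 0 + 1 + 1 = +2
C2: 3C, 1H → 0 − 1 = -1
C3: 2C, 1H, 1N → 0 − 1 + 1 = 0
C4: 2C, 1N, 1I → 0 + 1 + 1 = +2
C5: 2C, 1H, 1I → 0 − 1 + 1 = 0
C6: 1C, 1N, 1F, 1Br → 0 + 1 + 1 + 1 = +3
The most oxidised carbon is C6 at +3.

C6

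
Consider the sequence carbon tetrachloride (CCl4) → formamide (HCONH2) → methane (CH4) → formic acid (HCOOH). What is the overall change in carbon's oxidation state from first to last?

Carbon oxidation states along the series — carbon tetrachloride: +4, formamide: +2, methane: -4, formic acid: +2.
Net change = +2 − (+4) = -2.

-2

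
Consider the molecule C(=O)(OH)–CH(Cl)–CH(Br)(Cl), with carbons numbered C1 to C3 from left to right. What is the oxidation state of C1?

C1 has one bond to C (0), a double bond to O (2×+1 = +2), one bond to O (+1).
Oxidation state = 0 + 2 + 1 = +3.

+3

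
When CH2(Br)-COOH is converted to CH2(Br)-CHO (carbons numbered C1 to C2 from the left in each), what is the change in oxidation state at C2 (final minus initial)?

-2

Before: C2 has 1 bond to C, 3 bonds to O → oxidation state +3.
After: C2 has 1 bond to C, 1 bond to H, 2 bonds to O → oxidation state +1.
Δ = +1 − (+3) = -2, so this is a reduction at C2.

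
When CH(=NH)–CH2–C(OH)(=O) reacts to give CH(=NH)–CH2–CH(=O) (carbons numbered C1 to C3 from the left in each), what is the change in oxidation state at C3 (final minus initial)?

Before: C3 has 1 bond to C, 3 bonds to O → oxidation state +3.
After: C3 has 1 bond to C, 1 bond to H, 2 bonds to O → oxidation state +1.
Δ = +1 − (+3) = -2, so this is a reduction at C3.

-2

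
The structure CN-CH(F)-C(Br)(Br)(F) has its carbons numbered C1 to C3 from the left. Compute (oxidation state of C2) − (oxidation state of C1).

-3

C2: 2C, 1H, 1F → 0 − 1 + 1 = 0
C1: 1C, 3N → 0 + 3 = +3
Difference: 0 − (+3) = -3.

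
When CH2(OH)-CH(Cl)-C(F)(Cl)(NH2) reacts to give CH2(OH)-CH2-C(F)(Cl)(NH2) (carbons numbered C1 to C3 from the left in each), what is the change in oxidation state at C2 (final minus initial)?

Before: C2 has 2 bonds to C, 1 bond to H, 1 bond to Cl → oxidation state 0.
After: C2 has 2 bonds to C, 2 bonds to H → oxidation state -2.
Δ = -2 − (0) = -2, so this is a reduction at C2.

-2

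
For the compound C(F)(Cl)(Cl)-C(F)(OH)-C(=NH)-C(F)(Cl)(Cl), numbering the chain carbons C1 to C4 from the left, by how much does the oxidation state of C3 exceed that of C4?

C3: 2C, 2N → 0 + 2 = +2
C4: 1C, 1F, 2Cl → 0 + 1 + 2 = +3
Difference: +2 − (+3) = -1.

-1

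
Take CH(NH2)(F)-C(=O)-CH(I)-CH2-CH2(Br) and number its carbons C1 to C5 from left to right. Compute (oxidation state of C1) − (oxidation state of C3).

C1: 1C, 1H, 1N, 1F → 0 − 1 + 1 + 1 = +1
C3: 2C, 1H, 1I → 0 − 1 + 1 = 0
Difference: +1 − (0) = +1.

+1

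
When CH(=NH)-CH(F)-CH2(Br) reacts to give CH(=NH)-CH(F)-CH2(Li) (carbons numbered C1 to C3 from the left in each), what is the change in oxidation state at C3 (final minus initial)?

Before: C3 has 1 bond to C, 2 bonds to H, 1 bond to Br → oxidation state -1.
After: C3 has 1 bond to C, 2 bonds to H, 1 bond to Li → oxidation state -3.
Δ = -3 − (-1) = -2, so this is a reduction at C3.

-2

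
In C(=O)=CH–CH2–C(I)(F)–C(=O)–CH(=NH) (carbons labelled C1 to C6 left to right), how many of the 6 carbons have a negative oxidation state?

Assign +1 per bond to O/N/halogen, −1 per bond to H or an electropositive element, and 0 per bond to carbon. Tallying each carbon:
C1: 2C, 2O → 0 + 2 = +2
C2: 3C, 1H → 0 − 1 = -1
C3: 2C, 2H → 0 − 2 = -2
C4: 2C, 1F, 1I → 0 + 1 + 1 = +2
C5: 2C, 2O → 0 + 2 = +2
C6: 1C, 1H, 2N → 0 − 1 + 2 = +1
2 carbons (C2, C3) meet the condition.

2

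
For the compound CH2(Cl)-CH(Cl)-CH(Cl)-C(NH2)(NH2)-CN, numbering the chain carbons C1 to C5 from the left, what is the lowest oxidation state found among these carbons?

-1

Tallying each carbon's bonds:
C1: 1C, 2H, 1Cl → 0 − 2 + 1 = -1
C2: 2C, 1H, 1Cl → 0 − 1 + 1 = 0
C3: 2C, 1H, 1Cl → 0 − 1 + 1 = 0
C4: 2C, 2N → 0 + 2 = +2
C5: 1C, 3N → 0 + 3 = +3
The lowest value is -1.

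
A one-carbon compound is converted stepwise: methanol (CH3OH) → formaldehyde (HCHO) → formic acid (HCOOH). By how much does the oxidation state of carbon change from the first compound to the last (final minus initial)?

+4

Carbon oxidation states along the series — methanol: -2, formaldehyde: 0, formic acid: +2.
Net change = +2 − (-2) = +4.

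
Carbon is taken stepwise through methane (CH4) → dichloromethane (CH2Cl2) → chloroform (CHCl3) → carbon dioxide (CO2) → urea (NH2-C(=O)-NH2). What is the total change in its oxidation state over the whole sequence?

+8

Carbon oxidation states along the series — methane: -4, dichloromethane: 0, chloroform: +2, carbon dioxide: +4, urea: +4.
Net change = +4 − (-4) = +8.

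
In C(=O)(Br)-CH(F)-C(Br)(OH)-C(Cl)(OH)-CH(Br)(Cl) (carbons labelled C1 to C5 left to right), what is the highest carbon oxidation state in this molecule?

Tallying each carbon's bonds:
C1: 1C, 2O, 1Br → 0 + 2 + 1 = +3
C2: 2C, 1H, 1F → 0 − 1 + 1 = 0
C3: 2C, 1O, 1Br → 0 + 1 + 1 = +2
C4: 2C, 1O, 1Cl → 0 + 1 + 1 = +2
C5: 1C, 1H, 1Cl, 1Br → 0 − 1 + 1 + 1 = +1
The highest value is +3.

+3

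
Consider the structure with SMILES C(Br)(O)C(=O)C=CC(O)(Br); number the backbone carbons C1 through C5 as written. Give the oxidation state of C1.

C1 has one bond to C (0), one bond to H (-1), one bond to Br (+1), one bond to O (+1).
Oxidation state = 0 − 1 + 1 + 1 = +1.

+1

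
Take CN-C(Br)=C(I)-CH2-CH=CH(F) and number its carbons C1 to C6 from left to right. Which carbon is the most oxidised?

Tallying each carbon's bonds:
C1: 1C, 3N → 0 + 3 = +3
C2: 3C, 1Br → 0 + 1 = +1
C3: 3C, 1I → 0 + 1 = +1
C4: 2C, 2H → 0 − 2 = -2
C5: 3C, 1H → 0 − 1 = -1
C6: 2C, 1H, 1F → 0 − 1 + 1 = 0
The most oxidised carbon is C1 at +3.

C1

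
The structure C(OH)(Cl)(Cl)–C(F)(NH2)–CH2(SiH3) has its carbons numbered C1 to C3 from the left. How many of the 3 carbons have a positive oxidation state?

2

Count +1 for every bond to an atom more electronegative than carbon and −1 for every bond to one less electronegative; C–C bonds are 0. Tallying each carbon:
C1: 1C, 1O, 2Cl → 0 + 1 + 2 = +3
C2: 2C, 1N, 1F → 0 + 1 + 1 = +2
C3: 1C, 2H, 1Si → 0 − 2 − 1 = -3
2 carbons (C1, C2) meet the condition.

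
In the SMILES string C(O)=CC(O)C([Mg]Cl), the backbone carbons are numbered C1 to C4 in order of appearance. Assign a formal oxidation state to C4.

-3

Assign +1 per bond to O/N/halogen, −1 per bond to H or an electropositive element, and 0 per bond to carbon.
C4 has one bond to C (0), one bond to Mg (-1), one bond to H (-1), one bond to H (-1).
Oxidation state = 0 − 1 − 1 − 1 = -3.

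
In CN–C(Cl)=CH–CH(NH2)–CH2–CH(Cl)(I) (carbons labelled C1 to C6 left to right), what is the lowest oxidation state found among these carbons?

-2

Each bond to a more electronegative atom (O, N, halogen) counts +1, each bond to a less electronegative atom (H, metal, B, Si) counts −1, and each C–C bond counts 0. Tallying each carbon:
C1: 1C, 3N → 0 + 3 = +3
C2: 3C, 1Cl → 0 + 1 = +1
C3: 3C, 1H → 0 − 1 = -1
C4: 2C, 1H, 1N → 0 − 1 + 1 = 0
C5: 2C, 2H → 0 − 2 = -2
C6: 1C, 1H, 1Cl, 1I → 0 − 1 + 1 + 1 = +1
The lowest value is -2.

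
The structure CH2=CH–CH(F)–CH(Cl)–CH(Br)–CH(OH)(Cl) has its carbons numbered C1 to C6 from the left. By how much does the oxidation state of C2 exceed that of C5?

-1

C2: 3C, 1H → 0 − 1 = -1
C5: 2C, 1H, 1Br → 0 − 1 + 1 = 0
Difference: -1 − (0) = -1.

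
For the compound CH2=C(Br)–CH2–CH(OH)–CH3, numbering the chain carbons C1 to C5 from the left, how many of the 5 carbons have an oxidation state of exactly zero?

1

Bonds to more-electronegative neighbours contribute +1 each, bonds to H or metals contribute −1 each, and C–C bonds contribute 0. Tallying each carbon:
C1: 2C, 2H → 0 − 2 = -2
C2: 3C, 1Br → 0 + 1 = +1
C3: 2C, 2H → 0 − 2 = -2
C4: 2C, 1H, 1O → 0 − 1 + 1 = 0
C5: 1C, 3H → 0 − 3 = -3
1 carbon (C4) meets the condition.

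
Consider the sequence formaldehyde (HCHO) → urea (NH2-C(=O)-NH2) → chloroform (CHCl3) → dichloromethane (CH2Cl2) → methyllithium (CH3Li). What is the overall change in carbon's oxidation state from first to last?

-4

Carbon oxidation states along the series — formaldehyde: 0, urea: +4, chloroform: +2, dichloromethane: 0, methyllithium: -4.
Net change = -4 − (0) = -4.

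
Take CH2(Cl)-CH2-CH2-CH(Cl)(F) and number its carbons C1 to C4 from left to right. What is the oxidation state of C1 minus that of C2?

C1: 1C, 2H, 1Cl → 0 − 2 + 1 = -1
C2: 2C, 2H → 0 − 2 = -2
Difference: -1 − (-2) = +1.

+1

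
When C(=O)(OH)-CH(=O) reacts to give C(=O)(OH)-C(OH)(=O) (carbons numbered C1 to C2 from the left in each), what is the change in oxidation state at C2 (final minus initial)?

+2

Before: C2 has 1 bond to C, 1 bond to H, 2 bonds to O → oxidation state +1.
After: C2 has 1 bond to C, 3 bonds to O → oxidation state +3.
Δ = +3 − (+1) = +2, so this is an oxidation at C2.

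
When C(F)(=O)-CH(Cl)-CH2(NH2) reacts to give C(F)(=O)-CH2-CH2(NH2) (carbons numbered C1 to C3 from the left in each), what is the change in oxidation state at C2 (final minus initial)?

Before: C2 has 2 bonds to C, 1 bond to H, 1 bond to Cl → oxidation state 0.
After: C2 has 2 bonds to C, 2 bonds to H → oxidation state -2.
Δ = -2 − (0) = -2, so this is a reduction at C2.

-2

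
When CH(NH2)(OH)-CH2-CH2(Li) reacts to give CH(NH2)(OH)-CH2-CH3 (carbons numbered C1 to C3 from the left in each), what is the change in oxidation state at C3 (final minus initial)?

0

Before: C3 has 1 bond to C, 2 bonds to H, 1 bond to Li → oxidation state -3.
After: C3 has 1 bond to C, 3 bonds to H → oxidation state -3.
Δ = -3 − (-3) = 0, so no net redox change at C3.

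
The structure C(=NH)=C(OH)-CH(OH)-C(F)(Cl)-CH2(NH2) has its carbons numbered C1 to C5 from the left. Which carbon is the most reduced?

Tallying each carbon's bonds:
C1: 2C, 2N → 0 + 2 = +2
C2: 3C, 1O → 0 + 1 = +1
C3: 2C, 1H, 1O → 0 − 1 + 1 = 0
C4: 2C, 1F, 1Cl → 0 + 1 + 1 = +2
C5: 1C, 2H, 1N → 0 − 2 + 1 = -1
The most reduced carbon is C5 at -1.

C5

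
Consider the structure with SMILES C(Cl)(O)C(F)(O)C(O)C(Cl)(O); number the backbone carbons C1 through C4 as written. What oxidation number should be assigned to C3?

0

Count +1 for every bond to an atom more electronegative than carbon and −1 for every bond to one less electronegative; C–C bonds are 0.
C3 has one bond to C (0), one bond to C (0), one bond to O (+1), one bond to H (-1).
Oxidation state = 0 + 0 + 1 − 1 = 0.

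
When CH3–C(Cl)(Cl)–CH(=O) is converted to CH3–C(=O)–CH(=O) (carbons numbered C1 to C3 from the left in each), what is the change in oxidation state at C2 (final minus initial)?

0

Before: C2 has 2 bonds to C, 2 bonds to Cl → oxidation state +2.
After: C2 has 2 bonds to C, 2 bonds to O → oxidation state +2.
Δ = +2 − (+2) = 0, so no net redox change at C2.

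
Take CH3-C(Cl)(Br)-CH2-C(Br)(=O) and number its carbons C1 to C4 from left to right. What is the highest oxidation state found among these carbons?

+3

Count +1 for every bond to an atom more electronegative than carbon and −1 for every bond to one less electronegative; C–C bonds are 0. Tallying each carbon:
C1: 1C, 3H → 0 − 3 = -3
C2: 2C, 1Cl, 1Br → 0 + 1 + 1 = +2
C3: 2C, 2H → 0 − 2 = -2
C4: 1C, 2O, 1Br → 0 + 2 + 1 = +3
The highest value is +3.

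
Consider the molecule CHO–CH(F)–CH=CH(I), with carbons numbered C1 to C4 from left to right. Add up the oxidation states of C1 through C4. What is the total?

Assign +1 per bond to O/N/halogen, −1 per bond to H or an electropositive element, and 0 per bond to carbon. Tallying each carbon:
C1: 1C, 1H, 2O → 0 − 1 + 2 = +1
C2: 2C, 1H, 1F → 0 − 1 + 1 = 0
C3: 3C, 1H → 0 − 1 = -1
C4: 2C, 1H, 1I → 0 − 1 + 1 = 0
Sum = +1 + 0 − 1 + 0 = 0.

0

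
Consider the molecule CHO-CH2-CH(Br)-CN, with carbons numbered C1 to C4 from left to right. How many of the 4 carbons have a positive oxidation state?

2

Tallying each carbon's bonds:
C1: 1C, 1H, 2O → 0 − 1 + 2 = +1
C2: 2C, 2H → 0 − 2 = -2
C3: 2C, 1H, 1Br → 0 − 1 + 1 = 0
C4: 1C, 3N → 0 + 3 = +3
2 carbons (C1, C4) meet the condition.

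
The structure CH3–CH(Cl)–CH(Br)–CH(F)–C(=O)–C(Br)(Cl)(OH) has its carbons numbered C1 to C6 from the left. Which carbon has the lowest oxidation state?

C1

Each bond to a more electronegative atom (O, N, halogen) counts +1, each bond to a less electronegative atom (H, metal, B, Si) counts −1, and each C–C bond counts 0. Tallying each carbon:
C1: 1C, 3H → 0 − 3 = -3
C2: 2C, 1H, 1Cl → 0 − 1 + 1 = 0
C3: 2C, 1H, 1Br → 0 − 1 + 1 = 0
C4: 2C, 1H, 1F → 0 − 1 + 1 = 0
C5: 2C, 2O → 0 + 2 = +2
C6: 1C, 1O, 1Cl, 1Br → 0 + 1 + 1 + 1 = +3
The most reduced carbon is C1 at -3.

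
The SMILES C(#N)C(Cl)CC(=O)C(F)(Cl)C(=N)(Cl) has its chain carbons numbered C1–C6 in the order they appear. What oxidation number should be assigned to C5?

+2

C5 has one bond to C (0), one bond to C (0), one bond to F (+1), one bond to Cl (+1).
Oxidation state = 0 + 0 + 1 + 1 = +2.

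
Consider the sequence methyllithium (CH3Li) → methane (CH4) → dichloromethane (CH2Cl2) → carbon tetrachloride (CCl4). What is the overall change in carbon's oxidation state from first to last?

+8

Carbon oxidation states along the series — methyllithium: -4, methane: -4, dichloromethane: 0, carbon tetrachloride: +4.
Net change = +4 − (-4) = +8.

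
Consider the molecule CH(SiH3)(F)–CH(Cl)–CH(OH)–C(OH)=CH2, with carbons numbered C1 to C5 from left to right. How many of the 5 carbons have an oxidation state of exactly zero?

2

Count +1 for every bond to an atom more electronegative than carbon and −1 for every bond to one less electronegative; C–C bonds are 0. Tallying each carbon:
C1: 1C, 1H, 1F, 1Si → 0 − 1 + 1 − 1 = -1
C2: 2C, 1H, 1Cl → 0 − 1 + 1 = 0
C3: 2C, 1H, 1O → 0 − 1 + 1 = 0
C4: 3C, 1O → 0 + 1 = +1
C5: 2C, 2H → 0 − 2 = -2
2 carbons (C2, C3) meet the condition.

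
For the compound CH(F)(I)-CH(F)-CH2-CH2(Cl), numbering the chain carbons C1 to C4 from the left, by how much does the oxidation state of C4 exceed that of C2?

-1

C4: 1C, 2H, 1Cl → 0 − 2 + 1 = -1
C2: 2C, 1H, 1F → 0 − 1 + 1 = 0
Difference: -1 − (0) = -1.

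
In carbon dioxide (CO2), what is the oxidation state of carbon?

Assign +1 per bond to O/N/halogen, −1 per bond to H or an electropositive element, and 0 per bond to carbon.
The carbon has a double bond to O (2×+1 = +2), a double bond to O (2×+1 = +2).
Oxidation state = +2 + 2 = +4.

+4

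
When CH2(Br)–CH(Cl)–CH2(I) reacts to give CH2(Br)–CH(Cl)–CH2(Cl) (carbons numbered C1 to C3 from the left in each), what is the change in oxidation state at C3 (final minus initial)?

0

Before: C3 has 1 bond to C, 2 bonds to H, 1 bond to I → oxidation state -1.
After: C3 has 1 bond to C, 2 bonds to H, 1 bond to Cl → oxidation state -1.
Δ = -1 − (-1) = 0, so no net redox change at C3.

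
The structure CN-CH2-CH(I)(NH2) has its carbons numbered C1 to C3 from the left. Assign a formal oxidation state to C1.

Count +1 for every bond to an atom more electronegative than carbon and −1 for every bond to one less electronegative; C–C bonds are 0.
C1 has one bond to C (0), a triple bond to N (3×+1 = +3).
Oxidation state = 0 + 3 = +3.

+3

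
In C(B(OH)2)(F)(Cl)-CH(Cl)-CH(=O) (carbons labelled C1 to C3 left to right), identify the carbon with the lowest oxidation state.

C2

Count +1 for every bond to an atom more electronegative than carbon and −1 for every bond to one less electronegative; C–C bonds are 0. Tallying each carbon:
C1: 1C, 1F, 1Cl, 1B → 0 + 1 + 1 − 1 = +1
C2: 2C, 1H, 1Cl → 0 − 1 + 1 = 0
C3: 1C, 1H, 2O → 0 − 1 + 2 = +1
The most reduced carbon is C2 at 0.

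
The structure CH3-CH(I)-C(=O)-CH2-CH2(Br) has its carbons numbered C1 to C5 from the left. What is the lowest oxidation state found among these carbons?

-3

Tallying each carbon's bonds:
C1: 1C, 3H → 0 − 3 = -3
C2: 2C, 1H, 1I → 0 − 1 + 1 = 0
C3: 2C, 2O → 0 + 2 = +2
C4: 2C, 2H → 0 − 2 = -2
C5: 1C, 2H, 1Br → 0 − 2 + 1 = -1
The lowest value is -3.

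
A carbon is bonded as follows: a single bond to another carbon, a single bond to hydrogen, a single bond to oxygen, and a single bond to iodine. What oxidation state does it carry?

+1

Count +1 for every bond to an atom more electronegative than carbon and −1 for every bond to one less electronegative; C–C bonds are 0.
The carbon has one bond to C (0), one bond to I (+1), one bond to H (-1), one bond to O (+1).
Oxidation state = 0 + 1 − 1 + 1 = +1.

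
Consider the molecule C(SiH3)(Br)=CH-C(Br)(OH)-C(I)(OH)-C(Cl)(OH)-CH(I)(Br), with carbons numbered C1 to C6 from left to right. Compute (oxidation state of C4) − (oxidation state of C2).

+3

C4: 2C, 1O, 1I → 0 + 1 + 1 = +2
C2: 3C, 1H → 0 − 1 = -1
Difference: +2 − (-1) = +3.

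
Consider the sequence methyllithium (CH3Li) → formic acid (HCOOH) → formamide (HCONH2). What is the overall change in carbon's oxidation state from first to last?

+6

Carbon oxidation states along the series — methyllithium: -4, formic acid: +2, formamide: +2.
Net change = +2 − (-4) = +6.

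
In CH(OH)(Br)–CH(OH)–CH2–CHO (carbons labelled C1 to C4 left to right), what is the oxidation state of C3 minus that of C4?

-3

C3: 2C, 2H → 0 − 2 = -2
C4: 1C, 1H, 2O → 0 − 1 + 2 = +1
Difference: -2 − (+1) = -3.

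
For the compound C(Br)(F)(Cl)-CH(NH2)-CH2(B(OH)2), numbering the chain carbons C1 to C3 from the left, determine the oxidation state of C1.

Bonds to more-electronegative neighbours contribute +1 each, bonds to H or metals contribute −1 each, and C–C bonds contribute 0.
C1 has one bond to C (0), one bond to Br (+1), one bond to F (+1), one bond to Cl (+1).
Oxidation state = 0 + 1 + 1 + 1 = +3.

+3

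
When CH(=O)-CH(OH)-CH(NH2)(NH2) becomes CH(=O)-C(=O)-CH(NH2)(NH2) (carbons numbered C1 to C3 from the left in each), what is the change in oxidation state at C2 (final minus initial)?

Before: C2 has 2 bonds to C, 1 bond to H, 1 bond to O → oxidation state 0.
After: C2 has 2 bonds to C, 2 bonds to O → oxidation state +2.
Δ = +2 − (0) = +2, so this is an oxidation at C2.

+2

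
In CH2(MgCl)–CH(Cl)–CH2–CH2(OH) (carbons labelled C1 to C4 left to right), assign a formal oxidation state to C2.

0

Bonds to more-electronegative neighbours contribute +1 each, bonds to H or metals contribute −1 each, and C–C bonds contribute 0.
C2 has one bond to C (0), one bond to C (0), one bond to Cl (+1), one bond to H (-1).
Oxidation state = 0 + 0 + 1 − 1 = 0.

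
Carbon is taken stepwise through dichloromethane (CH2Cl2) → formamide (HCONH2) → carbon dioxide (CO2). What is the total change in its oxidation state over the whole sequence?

Carbon oxidation states along the series — dichloromethane: 0, formamide: +2, carbon dioxide: +4.
Net change = +4 − (0) = +4.

+4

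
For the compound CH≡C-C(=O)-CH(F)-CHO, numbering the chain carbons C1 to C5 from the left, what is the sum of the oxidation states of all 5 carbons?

+2

Tallying each carbon's bonds:
C1: 3C, 1H → 0 − 1 = -1
C2: 4C → 0 = 0
C3: 2C, 2O → 0 + 2 = +2
C4: 2C, 1H, 1F → 0 − 1 + 1 = 0
C5: 1C, 1H, 2O → 0 − 1 + 2 = +1
Sum = -1 + 0 + 2 + 0 + 1 = +2.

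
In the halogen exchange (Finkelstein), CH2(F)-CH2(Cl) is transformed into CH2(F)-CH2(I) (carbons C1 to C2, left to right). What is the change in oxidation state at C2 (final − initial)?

Before: C2 has 1 bond to C, 2 bonds to H, 1 bond to Cl → oxidation state -1.
After: C2 has 1 bond to C, 2 bonds to H, 1 bond to I → oxidation state -1.
Δ = -1 − (-1) = 0, so no net redox change at C2.

0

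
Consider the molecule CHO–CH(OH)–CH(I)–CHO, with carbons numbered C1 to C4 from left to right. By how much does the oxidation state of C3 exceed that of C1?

C3: 2C, 1H, 1I → 0 − 1 + 1 = 0
C1: 1C, 1H, 2O → 0 − 1 + 2 = +1
Difference: 0 − (+1) = -1.

-1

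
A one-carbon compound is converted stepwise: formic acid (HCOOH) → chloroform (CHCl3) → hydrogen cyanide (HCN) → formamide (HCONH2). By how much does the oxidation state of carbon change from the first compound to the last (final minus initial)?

0

Carbon oxidation states along the series — formic acid: +2, chloroform: +2, hydrogen cyanide: +2, formamide: +2.
Net change = +2 − (+2) = 0.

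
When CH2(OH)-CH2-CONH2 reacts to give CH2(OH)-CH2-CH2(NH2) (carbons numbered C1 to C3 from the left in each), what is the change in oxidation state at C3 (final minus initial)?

Before: C3 has 1 bond to C, 2 bonds to O, 1 bond to N → oxidation state +3.
After: C3 has 1 bond to C, 2 bonds to H, 1 bond to N → oxidation state -1.
Δ = -1 − (+3) = -4, so this is a reduction at C3.

-4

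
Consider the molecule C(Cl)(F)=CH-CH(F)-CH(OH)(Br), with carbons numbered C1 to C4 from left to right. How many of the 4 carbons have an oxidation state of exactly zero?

1

Bonds to more-electronegative neighbours contribute +1 each, bonds to H or metals contribute −1 each, and C–C bonds contribute 0. Tallying each carbon:
C1: 2C, 1F, 1Cl → 0 + 1 + 1 = +2
C2: 3C, 1H → 0 − 1 = -1
C3: 2C, 1H, 1F → 0 − 1 + 1 = 0
C4: 1C, 1H, 1O, 1Br → 0 − 1 + 1 + 1 = +1
1 carbon (C3) meets the condition.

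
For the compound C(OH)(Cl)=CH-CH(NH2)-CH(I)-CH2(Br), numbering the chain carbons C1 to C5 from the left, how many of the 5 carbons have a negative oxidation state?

Tallying each carbon's bonds:
C1: 2C, 1O, 1Cl → 0 + 1 + 1 = +2
C2: 3C, 1H → 0 − 1 = -1
C3: 2C, 1H, 1N → 0 − 1 + 1 = 0
C4: 2C, 1H, 1I → 0 − 1 + 1 = 0
C5: 1C, 2H, 1Br → 0 − 2 + 1 = -1
2 carbons (C2, C5) meet the condition.

2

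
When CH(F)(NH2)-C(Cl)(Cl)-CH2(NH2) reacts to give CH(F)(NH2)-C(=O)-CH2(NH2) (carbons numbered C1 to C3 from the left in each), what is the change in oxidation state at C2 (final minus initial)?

0

Before: C2 has 2 bonds to C, 2 bonds to Cl → oxidation state +2.
After: C2 has 2 bonds to C, 2 bonds to O → oxidation state +2.
Δ = +2 − (+2) = 0, so no net redox change at C2.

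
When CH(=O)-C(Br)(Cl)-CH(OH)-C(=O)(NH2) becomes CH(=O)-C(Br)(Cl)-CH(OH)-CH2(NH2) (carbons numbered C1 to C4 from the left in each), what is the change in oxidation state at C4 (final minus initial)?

Before: C4 has 1 bond to C, 2 bonds to O, 1 bond to N → oxidation state +3.
After: C4 has 1 bond to C, 2 bonds to H, 1 bond to N → oxidation state -1.
Δ = -1 − (+3) = -4, so this is a reduction at C4.

-4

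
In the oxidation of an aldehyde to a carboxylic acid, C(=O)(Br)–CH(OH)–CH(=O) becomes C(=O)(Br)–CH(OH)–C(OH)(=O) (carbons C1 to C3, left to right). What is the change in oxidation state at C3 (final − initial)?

Before: C3 has 1 bond to C, 1 bond to H, 2 bonds to O → oxidation state +1.
After: C3 has 1 bond to C, 3 bonds to O → oxidation state +3.
Δ = +3 − (+1) = +2, so this is an oxidation at C3.

+2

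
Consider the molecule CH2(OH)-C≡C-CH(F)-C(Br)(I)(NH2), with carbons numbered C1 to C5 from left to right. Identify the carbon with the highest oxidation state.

C5

Tallying each carbon's bonds:
C1: 1C, 2H, 1O → 0 − 2 + 1 = -1
C2: 4C → 0 = 0
C3: 4C → 0 = 0
C4: 2C, 1H, 1F → 0 − 1 + 1 = 0
C5: 1C, 1N, 1Br, 1I → 0 + 1 + 1 + 1 = +3
The most oxidised carbon is C5 at +3.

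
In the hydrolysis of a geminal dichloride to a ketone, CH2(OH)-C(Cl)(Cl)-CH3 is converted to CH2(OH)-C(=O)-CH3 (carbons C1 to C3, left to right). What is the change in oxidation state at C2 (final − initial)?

Before: C2 has 2 bonds to C, 2 bonds to Cl → oxidation state +2.
After: C2 has 2 bonds to C, 2 bonds to O → oxidation state +2.
Δ = +2 − (+2) = 0, so no net redox change at C2.

0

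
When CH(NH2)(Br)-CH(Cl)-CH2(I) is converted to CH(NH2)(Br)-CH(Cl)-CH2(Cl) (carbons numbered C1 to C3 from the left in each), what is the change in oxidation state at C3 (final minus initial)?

Before: C3 has 1 bond to C, 2 bonds to H, 1 bond to I → oxidation state -1.
After: C3 has 1 bond to C, 2 bonds to H, 1 bond to Cl → oxidation state -1.
Δ = -1 − (-1) = 0, so no net redox change at C3.

0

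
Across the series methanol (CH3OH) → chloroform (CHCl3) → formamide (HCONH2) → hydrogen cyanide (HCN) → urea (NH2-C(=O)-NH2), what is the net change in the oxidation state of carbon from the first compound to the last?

Carbon oxidation states along the series — methanol: -2, chloroform: +2, formamide: +2, hydrogen cyanide: +2, urea: +4.
Net change = +4 − (-2) = +6.

+6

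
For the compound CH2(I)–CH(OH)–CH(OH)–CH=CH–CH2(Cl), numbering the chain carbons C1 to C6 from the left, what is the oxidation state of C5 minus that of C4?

C5: 3C, 1H → 0 − 1 = -1
C4: 3C, 1H → 0 − 1 = -1
Difference: -1 − (-1) = 0.

0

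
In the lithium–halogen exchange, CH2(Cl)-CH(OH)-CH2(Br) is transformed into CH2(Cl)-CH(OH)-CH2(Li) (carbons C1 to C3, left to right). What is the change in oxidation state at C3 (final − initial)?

-2

Before: C3 has 1 bond to C, 2 bonds to H, 1 bond to Br → oxidation state -1.
After: C3 has 1 bond to C, 2 bonds to H, 1 bond to Li → oxidation state -3.
Δ = -3 − (-1) = -2, so this is a reduction at C3.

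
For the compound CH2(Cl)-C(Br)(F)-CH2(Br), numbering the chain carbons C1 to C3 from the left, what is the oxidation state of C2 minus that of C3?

C2: 2C, 1F, 1Br → 0 + 1 + 1 = +2
C3: 1C, 2H, 1Br → 0 − 2 + 1 = -1
Difference: +2 − (-1) = +3.

+3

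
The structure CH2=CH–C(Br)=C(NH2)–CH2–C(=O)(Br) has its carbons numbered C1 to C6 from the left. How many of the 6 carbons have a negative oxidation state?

3

Tallying each carbon's bonds:
C1: 2C, 2H → 0 − 2 = -2
C2: 3C, 1H → 0 − 1 = -1
C3: 3C, 1Br → 0 + 1 = +1
C4: 3C, 1N → 0 + 1 = +1
C5: 2C, 2H → 0 − 2 = -2
C6: 1C, 2O, 1Br → 0 + 2 + 1 = +3
3 carbons (C1, C2, C5) meet the condition.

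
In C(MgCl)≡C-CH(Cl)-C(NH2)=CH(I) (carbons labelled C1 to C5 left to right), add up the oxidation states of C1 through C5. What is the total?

Bonds to more-electronegative neighbours contribute +1 each, bonds to H or metals contribute −1 each, and C–C bonds contribute 0. Tallying each carbon:
C1: 3C, 1Mg → 0 − 1 = -1
C2: 4C → 0 = 0
C3: 2C, 1H, 1Cl → 0 − 1 + 1 = 0
C4: 3C, 1N → 0 + 1 = +1
C5: 2C, 1H, 1I → 0 − 1 + 1 = 0
Sum = -1 + 0 + 0 + 1 + 0 = 0.

0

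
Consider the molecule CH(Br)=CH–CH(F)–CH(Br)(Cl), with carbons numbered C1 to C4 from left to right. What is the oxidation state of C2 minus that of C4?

C2: 3C, 1H → 0 − 1 = -1
C4: 1C, 1H, 1Cl, 1Br → 0 − 1 + 1 + 1 = +1
Difference: -1 − (+1) = -2.

-2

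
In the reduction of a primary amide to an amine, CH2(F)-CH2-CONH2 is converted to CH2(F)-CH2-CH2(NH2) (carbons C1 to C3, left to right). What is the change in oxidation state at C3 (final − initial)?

Before: C3 has 1 bond to C, 2 bonds to O, 1 bond to N → oxidation state +3.
After: C3 has 1 bond to C, 2 bonds to H, 1 bond to N → oxidation state -1.
Δ = -1 − (+3) = -4, so this is a reduction at C3.

-4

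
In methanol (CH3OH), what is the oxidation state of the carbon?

Count +1 for every bond to an atom more electronegative than carbon and −1 for every bond to one less electronegative; C–C bonds are 0.
The carbon has one bond to H (-1), one bond to H (-1), one bond to H (-1), one bond to O (+1).
Oxidation state = -1 − 1 − 1 + 1 = -2.

-2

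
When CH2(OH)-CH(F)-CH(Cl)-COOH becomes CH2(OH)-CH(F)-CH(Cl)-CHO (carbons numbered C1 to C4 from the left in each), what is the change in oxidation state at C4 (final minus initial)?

Before: C4 has 1 bond to C, 3 bonds to O → oxidation state +3.
After: C4 has 1 bond to C, 1 bond to H, 2 bonds to O → oxidation state +1.
Δ = +1 − (+3) = -2, so this is a reduction at C4.

-2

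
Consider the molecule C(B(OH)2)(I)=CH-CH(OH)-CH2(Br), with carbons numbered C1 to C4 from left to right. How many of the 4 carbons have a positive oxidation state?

0

Tallying each carbon's bonds:
C1: 2C, 1I, 1B → 0 + 1 − 1 = 0
C2: 3C, 1H → 0 − 1 = -1
C3: 2C, 1H, 1O → 0 − 1 + 1 = 0
C4: 1C, 2H, 1Br → 0 − 2 + 1 = -1
0 carbons meet the condition.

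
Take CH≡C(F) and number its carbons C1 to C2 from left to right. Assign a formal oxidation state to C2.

+1

C2 has a triple bond to C (3×0 = 0), one bond to F (+1).
Oxidation state = 0 + 1 = +1.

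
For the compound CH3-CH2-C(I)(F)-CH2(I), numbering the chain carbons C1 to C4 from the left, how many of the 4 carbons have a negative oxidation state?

3

Tallying each carbon's bonds:
C1: 1C, 3H → 0 − 3 = -3
C2: 2C, 2H → 0 − 2 = -2
C3: 2C, 1F, 1I → 0 + 1 + 1 = +2
C4: 1C, 2H, 1I → 0 − 2 + 1 = -1
3 carbons (C1, C2, C4) meet the condition.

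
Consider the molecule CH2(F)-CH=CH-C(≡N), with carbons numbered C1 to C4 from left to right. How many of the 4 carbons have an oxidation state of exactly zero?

0

Count +1 for every bond to an atom more electronegative than carbon and −1 for every bond to one less electronegative; C–C bonds are 0. Tallying each carbon:
C1: 1C, 2H, 1F → 0 − 2 + 1 = -1
C2: 3C, 1H → 0 − 1 = -1
C3: 3C, 1H → 0 − 1 = -1
C4: 1C, 3N → 0 + 3 = +3
0 carbons meet the condition.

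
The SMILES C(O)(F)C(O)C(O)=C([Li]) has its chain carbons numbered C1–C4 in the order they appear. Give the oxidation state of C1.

Count +1 for every bond to an atom more electronegative than carbon and −1 for every bond to one less electronegative; C–C bonds are 0.
C1 has one bond to C (0), one bond to O (+1), one bond to F (+1), one bond to H (-1).
Oxidation state = 0 + 1 + 1 − 1 = +1.

+1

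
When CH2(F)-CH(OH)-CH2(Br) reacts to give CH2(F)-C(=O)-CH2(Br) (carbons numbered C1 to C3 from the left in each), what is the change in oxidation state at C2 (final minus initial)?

+2

Before: C2 has 2 bonds to C, 1 bond to H, 1 bond to O → oxidation state 0.
After: C2 has 2 bonds to C, 2 bonds to O → oxidation state +2.
Δ = +2 − (0) = +2, so this is an oxidation at C2.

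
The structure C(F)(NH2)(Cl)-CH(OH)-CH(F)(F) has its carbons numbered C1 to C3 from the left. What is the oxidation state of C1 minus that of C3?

+2

C1: 1C, 1N, 1F, 1Cl → 0 + 1 + 1 + 1 = +3
C3: 1C, 1H, 2F → 0 − 1 + 2 = +1
Difference: +3 − (+1) = +2.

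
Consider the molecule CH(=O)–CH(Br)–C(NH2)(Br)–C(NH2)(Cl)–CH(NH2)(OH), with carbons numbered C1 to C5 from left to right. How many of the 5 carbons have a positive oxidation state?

4

Count +1 for every bond to an atom more electronegative than carbon and −1 for every bond to one less electronegative; C–C bonds are 0. Tallying each carbon:
C1: 1C, 1H, 2O → 0 − 1 + 2 = +1
C2: 2C, 1H, 1Br → 0 − 1 + 1 = 0
C3: 2C, 1N, 1Br → 0 + 1 + 1 = +2
C4: 2C, 1N, 1Cl → 0 + 1 + 1 = +2
C5: 1C, 1H, 1O, 1N → 0 − 1 + 1 + 1 = +1
4 carbons (C1, C3, C4, C5) meet the condition.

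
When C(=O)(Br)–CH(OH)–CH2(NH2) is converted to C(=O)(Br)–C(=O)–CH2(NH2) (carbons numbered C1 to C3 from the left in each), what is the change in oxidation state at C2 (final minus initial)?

Before: C2 has 2 bonds to C, 1 bond to H, 1 bond to O → oxidation state 0.
After: C2 has 2 bonds to C, 2 bonds to O → oxidation state +2.
Δ = +2 − (0) = +2, so this is an oxidation at C2.

+2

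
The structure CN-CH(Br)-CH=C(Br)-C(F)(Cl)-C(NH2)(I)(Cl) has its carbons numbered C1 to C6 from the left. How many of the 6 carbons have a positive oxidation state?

4

Count +1 for every bond to an atom more electronegative than carbon and −1 for every bond to one less electronegative; C–C bonds are 0. Tallying each carbon:
C1: 1C, 3N → 0 + 3 = +3
C2: 2C, 1H, 1Br → 0 − 1 + 1 = 0
C3: 3C, 1H → 0 − 1 = -1
C4: 3C, 1Br → 0 + 1 = +1
C5: 2C, 1F, 1Cl → 0 + 1 + 1 = +2
C6: 1C, 1N, 1Cl, 1I → 0 + 1 + 1 + 1 = +3
4 carbons (C1, C4, C5, C6) meet the condition.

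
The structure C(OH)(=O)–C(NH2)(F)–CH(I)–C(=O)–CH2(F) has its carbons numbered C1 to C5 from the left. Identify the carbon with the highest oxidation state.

C1

Tallying each carbon's bonds:
C1: 1C, 3O → 0 + 3 = +3
C2: 2C, 1N, 1F → 0 + 1 + 1 = +2
C3: 2C, 1H, 1I → 0 − 1 + 1 = 0
C4: 2C, 2O → 0 + 2 = +2
C5: 1C, 2H, 1F → 0 − 2 + 1 = -1
The most oxidised carbon is C1 at +3.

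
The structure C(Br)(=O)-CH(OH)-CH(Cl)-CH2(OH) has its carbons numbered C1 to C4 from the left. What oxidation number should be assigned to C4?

-1

Assign +1 per bond to O/N/halogen, −1 per bond to H or an electropositive element, and 0 per bond to carbon.
C4 has one bond to C (0), one bond to H (-1), one bond to O (+1), one bond to H (-1).
Oxidation state = 0 − 1 + 1 − 1 = -1.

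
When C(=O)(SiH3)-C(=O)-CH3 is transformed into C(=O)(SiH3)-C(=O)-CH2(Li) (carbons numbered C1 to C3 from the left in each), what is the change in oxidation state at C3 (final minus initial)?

0

Before: C3 has 1 bond to C, 3 bonds to H → oxidation state -3.
After: C3 has 1 bond to C, 2 bonds to H, 1 bond to Li → oxidation state -3.
Δ = -3 − (-3) = 0, so no net redox change at C3.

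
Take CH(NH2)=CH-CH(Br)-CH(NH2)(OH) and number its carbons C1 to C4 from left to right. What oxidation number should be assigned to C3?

0

Each bond to a more electronegative atom (O, N, halogen) counts +1, each bond to a less electronegative atom (H, metal, B, Si) counts −1, and each C–C bond counts 0.
C3 has one bond to C (0), one bond to C (0), one bond to Br (+1), one bond to H (-1).
Oxidation state = 0 + 0 + 1 − 1 = 0.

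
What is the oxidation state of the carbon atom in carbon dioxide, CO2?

The carbon has a double bond to O (2×+1 = +2), a double bond to O (2×+1 = +2).
Oxidation state = +2 + 2 = +4.

+4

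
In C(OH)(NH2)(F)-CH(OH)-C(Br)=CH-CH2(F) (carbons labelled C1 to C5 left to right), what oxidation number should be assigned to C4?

-1

Assign +1 per bond to O/N/halogen, −1 per bond to H or an electropositive element, and 0 per bond to carbon.
C4 has a double bond to C (2×0 = 0), one bond to C (0), one bond to H (-1).
Oxidation state = 0 + 0 − 1 = -1.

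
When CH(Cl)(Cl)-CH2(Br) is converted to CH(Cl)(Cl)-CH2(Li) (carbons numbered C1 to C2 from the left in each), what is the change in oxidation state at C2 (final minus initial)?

Before: C2 has 1 bond to C, 2 bonds to H, 1 bond to Br → oxidation state -1.
After: C2 has 1 bond to C, 2 bonds to H, 1 bond to Li → oxidation state -3.
Δ = -3 − (-1) = -2, so this is a reduction at C2.

-2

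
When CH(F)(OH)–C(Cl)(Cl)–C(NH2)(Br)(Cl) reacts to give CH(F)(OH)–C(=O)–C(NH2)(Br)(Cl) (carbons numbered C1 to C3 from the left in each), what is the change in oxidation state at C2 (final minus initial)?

0

Before: C2 has 2 bonds to C, 2 bonds to Cl → oxidation state +2.
After: C2 has 2 bonds to C, 2 bonds to O → oxidation state +2.
Δ = +2 − (+2) = 0, so no net redox change at C2.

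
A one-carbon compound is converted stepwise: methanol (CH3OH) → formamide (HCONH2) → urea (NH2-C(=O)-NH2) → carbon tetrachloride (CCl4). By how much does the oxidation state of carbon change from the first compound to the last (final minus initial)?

Carbon oxidation states along the series — methanol: -2, formamide: +2, urea: +4, carbon tetrachloride: +4.
Net change = +4 − (-2) = +6.

+6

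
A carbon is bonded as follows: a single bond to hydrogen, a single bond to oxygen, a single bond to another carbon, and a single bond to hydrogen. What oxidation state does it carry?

-1

Assign +1 per bond to O/N/halogen, −1 per bond to H or an electropositive element, and 0 per bond to carbon.
The carbon has one bond to C (0), one bond to H (-1), one bond to H (-1), one bond to O (+1).
Oxidation state = 0 − 1 − 1 + 1 = -1.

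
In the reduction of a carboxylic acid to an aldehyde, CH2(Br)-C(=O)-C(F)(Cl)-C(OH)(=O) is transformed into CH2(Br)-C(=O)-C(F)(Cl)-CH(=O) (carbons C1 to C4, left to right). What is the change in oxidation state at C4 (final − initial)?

Before: C4 has 1 bond to C, 3 bonds to O → oxidation state +3.
After: C4 has 1 bond to C, 1 bond to H, 2 bonds to O → oxidation state +1.
Δ = +1 − (+3) = -2, so this is a reduction at C4.

-2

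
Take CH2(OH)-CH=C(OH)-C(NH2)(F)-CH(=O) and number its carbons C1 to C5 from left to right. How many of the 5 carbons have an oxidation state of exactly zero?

0

Tallying each carbon's bonds:
C1: 1C, 2H, 1O → 0 − 2 + 1 = -1
C2: 3C, 1H → 0 − 1 = -1
C3: 3C, 1O → 0 + 1 = +1
C4: 2C, 1N, 1F → 0 + 1 + 1 = +2
C5: 1C, 1H, 2O → 0 − 1 + 2 = +1
0 carbons meet the condition.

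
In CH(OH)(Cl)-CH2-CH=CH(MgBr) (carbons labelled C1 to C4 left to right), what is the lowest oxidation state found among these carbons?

-2

Tallying each carbon's bonds:
C1: 1C, 1H, 1O, 1Cl → 0 − 1 + 1 + 1 = +1
C2: 2C, 2H → 0 − 2 = -2
C3: 3C, 1H → 0 − 1 = -1
C4: 2C, 1H, 1Mg → 0 − 1 − 1 = -2
The lowest value is -2.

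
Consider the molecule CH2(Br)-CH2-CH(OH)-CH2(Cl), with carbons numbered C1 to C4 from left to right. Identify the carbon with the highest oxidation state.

C3

Count +1 for every bond to an atom more electronegative than carbon and −1 for every bond to one less electronegative; C–C bonds are 0. Tallying each carbon:
C1: 1C, 2H, 1Br → 0 − 2 + 1 = -1
C2: 2C, 2H → 0 − 2 = -2
C3: 2C, 1H, 1O → 0 − 1 + 1 = 0
C4: 1C, 2H, 1Cl → 0 − 2 + 1 = -1
The most oxidised carbon is C3 at 0.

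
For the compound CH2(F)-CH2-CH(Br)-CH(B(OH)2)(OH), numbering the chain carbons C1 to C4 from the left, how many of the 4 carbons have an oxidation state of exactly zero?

1

Count +1 for every bond to an atom more electronegative than carbon and −1 for every bond to one less electronegative; C–C bonds are 0. Tallying each carbon:
C1: 1C, 2H, 1F → 0 − 2 + 1 = -1
C2: 2C, 2H → 0 − 2 = -2
C3: 2C, 1H, 1Br → 0 − 1 + 1 = 0
C4: 1C, 1H, 1O, 1B → 0 − 1 + 1 − 1 = -1
1 carbon (C3) meets the condition.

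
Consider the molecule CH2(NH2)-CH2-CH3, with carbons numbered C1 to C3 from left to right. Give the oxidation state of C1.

-1

C1 has one bond to C (0), one bond to H (-1), one bond to N (+1), one bond to H (-1).
Oxidation state = 0 − 1 + 1 − 1 = -1.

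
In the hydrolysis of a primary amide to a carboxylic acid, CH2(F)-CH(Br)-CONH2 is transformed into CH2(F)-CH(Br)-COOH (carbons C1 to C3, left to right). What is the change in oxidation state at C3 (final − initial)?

0

Before: C3 has 1 bond to C, 2 bonds to O, 1 bond to N → oxidation state +3.
After: C3 has 1 bond to C, 3 bonds to O → oxidation state +3.
Δ = +3 − (+3) = 0, so no net redox change at C3.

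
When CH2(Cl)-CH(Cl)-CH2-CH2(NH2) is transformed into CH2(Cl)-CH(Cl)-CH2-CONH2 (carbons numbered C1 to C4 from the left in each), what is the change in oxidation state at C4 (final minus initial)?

+4

Before: C4 has 1 bond to C, 2 bonds to H, 1 bond to N → oxidation state -1.
After: C4 has 1 bond to C, 2 bonds to O, 1 bond to N → oxidation state +3.
Δ = +3 − (-1) = +4, so this is an oxidation at C4.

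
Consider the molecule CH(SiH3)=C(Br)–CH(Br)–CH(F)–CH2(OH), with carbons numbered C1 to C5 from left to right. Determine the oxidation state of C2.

C2 has a double bond to C (2×0 = 0), one bond to C (0), one bond to Br (+1).
Oxidation state = 0 + 0 + 1 = +1.

+1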